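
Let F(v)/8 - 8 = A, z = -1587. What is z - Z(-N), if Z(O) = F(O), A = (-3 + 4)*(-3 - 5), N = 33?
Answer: -1587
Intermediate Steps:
A = -8 (A = 1*(-8) = -8)
F(v) = 0 (F(v) = 64 + 8*(-8) = 64 - 64 = 0)
Z(O) = 0
z - Z(-N) = -1587 - 1*0 = -1587 + 0 = -1587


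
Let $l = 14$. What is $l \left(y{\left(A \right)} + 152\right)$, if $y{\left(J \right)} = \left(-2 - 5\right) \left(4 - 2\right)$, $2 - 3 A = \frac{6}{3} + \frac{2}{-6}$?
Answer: $1932$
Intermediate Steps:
$A = \frac{1}{9}$ ($A = \frac{2}{3} - \frac{\frac{6}{3} + \frac{2}{-6}}{3} = \frac{2}{3} - \frac{6 \cdot \frac{1}{3} + 2 \left(- \frac{1}{6}\right)}{3} = \frac{2}{3} - \frac{2 - \frac{1}{3}}{3} = \frac{2}{3} - \frac{5}{9} = \frac{1}{9} \approx 0.11111$)
$y{\left(J \right)} = -14$ ($y{\left(J \right)} = \left(-7\right) 2 = -14$)
$l \left(y{\left(A \right)} + 152\right) = 14 \left(-14 + 152\right) = 14 \cdot 138 = 1932$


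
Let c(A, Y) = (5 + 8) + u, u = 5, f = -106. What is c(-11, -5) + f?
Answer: -88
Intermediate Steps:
c(A, Y) = 18 (c(A, Y) = (5 + 8) + 5 = 13 + 5 = 18)
c(-11, -5) + f = 18 - 106 = -88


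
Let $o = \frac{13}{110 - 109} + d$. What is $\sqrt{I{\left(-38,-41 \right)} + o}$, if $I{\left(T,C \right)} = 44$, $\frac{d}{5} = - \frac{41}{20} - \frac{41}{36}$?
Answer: $\frac{\sqrt{1478}}{6} \approx 6.4075$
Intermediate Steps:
$d = - \frac{287}{18}$ ($d = 5 \left(- \frac{41}{20} - \frac{41}{36}\right) = 5 \left(- \frac{287}{90}\right) = - \frac{287}{18} \approx -15.944$)
$o = - \frac{53}{18}$ ($o = \frac{13}{110 - 109} - \frac{287}{18} = \frac{13}{1} - \frac{287}{18} = 13 \cdot 1 - \frac{287}{18} = 13 - \frac{287}{18} = - \frac{53}{18} \approx -2.9444$)
$\sqrt{I{\left(-38,-41 \right)} + o} = \sqrt{44 - \frac{53}{18}} = \sqrt{\frac{739}{18}} = \frac{\sqrt{1478}}{6}$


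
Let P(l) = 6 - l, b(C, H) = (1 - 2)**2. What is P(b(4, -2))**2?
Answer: 25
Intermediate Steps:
b(C, H) = 1 (b(C, H) = (-1)**2 = 1)
P(b(4, -2))**2 = (6 - 1*1)**2 = (6 - 1)**2 = 5**2 = 25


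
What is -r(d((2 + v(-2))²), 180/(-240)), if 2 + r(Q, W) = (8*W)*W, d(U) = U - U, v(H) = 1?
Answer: -5/2 ≈ -2.5000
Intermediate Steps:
d(U) = 0
r(Q, W) = -2 + 8*W² (r(Q, W) = -2 + (8*W)*W = -2 + 8*W²)
-r(d((2 + v(-2))²), 180/(-240)) = -(-2 + 8*(180/(-240))²) = -(-2 + 8*(180*(-1/240))²) = -(-2 + 8*(-¾)²) = -(-2 + 8*(9/16)) = -(-2 + 9/2) = -1*5/2 = -5/2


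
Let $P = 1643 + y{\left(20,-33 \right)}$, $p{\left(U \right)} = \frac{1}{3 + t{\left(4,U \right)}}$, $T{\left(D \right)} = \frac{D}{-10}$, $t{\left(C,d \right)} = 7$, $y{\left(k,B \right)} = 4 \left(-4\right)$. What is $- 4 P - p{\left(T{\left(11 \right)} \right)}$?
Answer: $- \frac{65081}{10} \approx -6508.1$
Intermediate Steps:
$y{\left(k,B \right)} = -16$
$T{\left(D \right)} = - \frac{D}{10}$ ($T{\left(D \right)} = D \left(- \frac{1}{10}\right) = - \frac{D}{10}$)
$p{\left(U \right)} = \frac{1}{10}$ ($p{\left(U \right)} = \frac{1}{3 + 7} = \frac{1}{10}$)
$P = 1627$ ($P = 1643 - 16 = 1627$)
$- 4 P - p{\left(T{\left(11 \right)} \right)} = \left(-4\right) 1627 - \frac{1}{10} = -6508 - \frac{1}{10} = - \frac{65081}{10}$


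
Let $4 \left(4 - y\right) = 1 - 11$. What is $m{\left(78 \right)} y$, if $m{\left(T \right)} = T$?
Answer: $507$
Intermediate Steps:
$y = \frac{13}{2}$ ($y = 4 - \frac{1 - 11}{4} = 4 - - \frac{5}{2} = 4 + \frac{5}{2} = \frac{13}{2} \approx 6.5$)
$m{\left(78 \right)} y = 78 \cdot \frac{13}{2} = 507$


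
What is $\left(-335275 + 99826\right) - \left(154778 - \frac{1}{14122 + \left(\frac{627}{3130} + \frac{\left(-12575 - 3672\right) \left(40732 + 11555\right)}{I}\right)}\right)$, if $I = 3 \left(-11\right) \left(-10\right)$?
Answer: $- \frac{1563491623117932}{4006620821} \approx -3.9023 \cdot 10^{5}$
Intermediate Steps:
$I = 330$ ($I = \left(-33\right) \left(-10\right) = 330$)
$\left(-335275 + 99826\right) - \left(154778 - \frac{1}{14122 + \left(\frac{627}{3130} + \frac{\left(-12575 - 3672\right) \left(40732 + 11555\right)}{I}\right)}\right) = \left(-335275 + 99826\right) - \left(154778 - \frac{1}{14122 + \left(\frac{627}{3130} + \frac{\left(-12575 - 3672\right) \left(40732 + 11555\right)}{330}\right)}\right) = -235449 - \left(154778 - \frac{1}{14122 + \left(627 \cdot \frac{1}{3130} + \left(-16247\right) 52287 \cdot \frac{1}{330}\right)}\right) = -235449 - \left(154778 - \frac{1}{14122 + \left(\frac{627}{3130} - \frac{25742633}{10}\right)}\right) = -235449 - \left(154778 - \frac{1}{14122 - \frac{4028721751}{1565}}\right) = -235449 - \left(154778 - \frac{1}{- \frac{4006620821}{1565}}\right) = -235449 - \frac{620136757434303}{4006620821} = - \frac{1563491623117932}{4006620821}$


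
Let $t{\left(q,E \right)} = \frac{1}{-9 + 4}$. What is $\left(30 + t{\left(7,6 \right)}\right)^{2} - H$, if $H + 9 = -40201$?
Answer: $\frac{1027451}{25} \approx 41098.0$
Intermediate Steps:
$H = -40210$ ($H = -9 - 40201 = -40210$)
$t{\left(q,E \right)} = - \frac{1}{5}$ ($t{\left(q,E \right)} = \frac{1}{-5} = - \frac{1}{5}$)
$\left(30 + t{\left(7,6 \right)}\right)^{2} - H = \left(30 - \frac{1}{5}\right)^{2} - -40210 = \left(\frac{149}{5}\right)^{2} + 40210 = \frac{22201}{25} + 40210 = \frac{1027451}{25}$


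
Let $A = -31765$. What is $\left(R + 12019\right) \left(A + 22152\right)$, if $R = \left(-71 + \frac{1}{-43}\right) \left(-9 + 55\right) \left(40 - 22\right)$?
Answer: $\frac{19340346635}{43} \approx 4.4978 \cdot 10^{8}$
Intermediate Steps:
$R = - \frac{2528712}{43}$ ($R = \left(-71 - \frac{1}{43}\right) 46 \cdot 18 = \left(- \frac{3054}{43}\right) 828 = - \frac{2528712}{43} \approx -58807.0$)
$\left(R + 12019\right) \left(A + 22152\right) = \left(- \frac{2528712}{43} + 12019\right) \left(-31765 + 22152\right) = \left(- \frac{2011895}{43}\right) \left(-9613\right) = \frac{19340346635}{43}$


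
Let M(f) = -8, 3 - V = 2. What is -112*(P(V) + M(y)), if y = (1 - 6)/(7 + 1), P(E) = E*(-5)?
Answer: 1456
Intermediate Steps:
V = 1 (V = 3 - 1*2 = 3 - 2 = 1)
P(E) = -5*E
y = -5/8 ≈ -0.62500
-112*(P(V) + M(y)) = -112*(-5*1 - 8) = -112*(-5 - 8) = -112*(-13) = 1456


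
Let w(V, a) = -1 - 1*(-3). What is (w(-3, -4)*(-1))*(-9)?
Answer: 18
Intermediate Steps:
w(V, a) = 2 (w(V, a) = -1 + 3 = 2)
(w(-3, -4)*(-1))*(-9) = (2*(-1))*(-9) = -2*(-9) = 18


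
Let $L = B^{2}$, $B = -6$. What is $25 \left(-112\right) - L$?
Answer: $-2836$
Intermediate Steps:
$L = 36$ ($L = \left(-6\right)^{2} = 36$)
$25 \left(-112\right) - L = 25 \left(-112\right) - 36 = -2800 - 36 = -2836$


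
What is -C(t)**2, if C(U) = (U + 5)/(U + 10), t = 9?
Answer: -196/361 ≈ -0.54294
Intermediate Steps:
C(U) = (5 + U)/(10 + U)
-C(t)**2 = -((5 + 9)/(10 + 9))**2 = -(14/19)**2 = -1*196/361 = -196/361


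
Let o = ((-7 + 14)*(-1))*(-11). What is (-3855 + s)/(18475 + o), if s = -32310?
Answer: -12055/6184 ≈ -1.9494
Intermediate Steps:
o = 77 (o = (7*(-1))*(-11) = -7*(-11) = 77)
(-3855 + s)/(18475 + o) = (-3855 - 32310)/(18475 + 77) = -36165/18552 = -36165*1/18552 = -12055/6184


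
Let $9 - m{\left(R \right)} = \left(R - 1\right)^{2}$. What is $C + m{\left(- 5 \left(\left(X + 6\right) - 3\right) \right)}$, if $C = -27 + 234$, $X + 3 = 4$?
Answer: $-225$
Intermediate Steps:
$X = 1$ ($X = -3 + 4 = 1$)
$m{\left(R \right)} = 9 - \left(-1 + R\right)^{2}$ ($m{\left(R \right)} = 9 - \left(R - 1\right)^{2} = 9 - \left(-1 + R\right)^{2}$)
$C = 207$
$C + m{\left(- 5 \left(\left(X + 6\right) - 3\right) \right)} = 207 + \left(9 - \left(-1 - 5 \left(\left(1 + 6\right) - 3\right)\right)^{2}\right) = 207 + \left(9 - \left(-1 - 5 \left(7 - 3\right)\right)^{2}\right) = 207 + \left(9 - \left(-1 - 20\right)^{2}\right) = 207 + \left(9 - \left(-21\right)^{2}\right) = 207 + \left(9 - 441\right) = 207 - 432 = -225$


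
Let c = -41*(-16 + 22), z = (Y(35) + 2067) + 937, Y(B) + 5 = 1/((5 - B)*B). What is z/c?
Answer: -3148949/258300 ≈ -12.191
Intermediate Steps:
Y(B) = -5 + 1/(B*(5 - B)) (Y(B) = -5 + 1/((5 - B)*B) = -5 + 1/(B*(5 - B)))
z = 3148949/1050 (z = ((-1 - 5*35² + 25*35)/(35*(-5 + 35)) + 2067) + 937 = ((1/35)*(-1 - 5*1225 + 875)/30 + 2067) + 937 = ((1/35)*(1/30)*(-1 - 6125 + 875) + 2067) + 937 = ((1/35)*(1/30)*(-5251) + 2067) + 937 = (-5251/1050 + 2067) + 937 = 2165099/1050 + 937 = 3148949/1050 ≈ 2999.0)
c = -246 (c = -41*6 = -246)
z/c = (3148949/1050)/(-246) = (3148949/1050)*(-1/246) = -3148949/258300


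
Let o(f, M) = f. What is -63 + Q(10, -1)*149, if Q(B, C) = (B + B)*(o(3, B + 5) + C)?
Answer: 5897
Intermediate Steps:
Q(B, C) = 2*B*(3 + C) (Q(B, C) = (B + B)*(3 + C) = (2*B)*(3 + C) = 2*B*(3 + C))
-63 + Q(10, -1)*149 = -63 + (2*10*(3 - 1))*149 = -63 + (2*10*2)*149 = -63 + 40*149 = -63 + 5960 = 5897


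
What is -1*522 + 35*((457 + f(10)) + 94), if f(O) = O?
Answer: 19113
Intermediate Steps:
-1*522 + 35*((457 + f(10)) + 94) = -1*522 + 35*((457 + 10) + 94) = -522 + 35*(467 + 94) = -522 + 35*561 = -522 + 19635 = 19113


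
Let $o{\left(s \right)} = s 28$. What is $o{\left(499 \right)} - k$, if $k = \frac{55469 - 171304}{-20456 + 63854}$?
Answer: $\frac{606472691}{43398} \approx 13975.0$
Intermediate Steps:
$o{\left(s \right)} = 28 s$
$k = - \frac{115835}{43398} \approx -2.6691$
$o{\left(499 \right)} - k = 28 \cdot 499 - - \frac{115835}{43398} = 13972 + \frac{115835}{43398} = \frac{606472691}{43398}$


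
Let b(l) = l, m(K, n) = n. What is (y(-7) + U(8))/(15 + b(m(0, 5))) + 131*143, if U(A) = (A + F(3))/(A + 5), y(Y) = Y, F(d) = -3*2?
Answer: 4870491/260 ≈ 18733.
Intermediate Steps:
F(d) = -6
U(A) = (-6 + A)/(5 + A) (U(A) = (A - 6)/(A + 5) = (-6 + A)/(5 + A))
(y(-7) + U(8))/(15 + b(m(0, 5))) + 131*143 = (-7 + (-6 + 8)/(5 + 8))/(15 + 5) + 131*143 = (-7 + 2/13)/20 + 18733 = (-7 + (1/13)*2)*(1/20) + 18733 = (-7 + 2/13)*(1/20) + 18733 = -89/13*1/20 + 18733 = -89/260 + 18733 = 4870491/260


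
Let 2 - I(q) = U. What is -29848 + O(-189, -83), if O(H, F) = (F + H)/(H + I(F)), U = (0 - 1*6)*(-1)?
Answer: -5760392/193 ≈ -29847.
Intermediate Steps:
U = 6 (U = (0 - 6)*(-1) = -6*(-1) = 6)
I(q) = -4 (I(q) = 2 - 1*6 = 2 - 6 = -4)
O(H, F) = (F + H)/(-4 + H) (O(H, F) = (F + H)/(H - 4) = (F + H)/(-4 + H))
-29848 + O(-189, -83) = -29848 + (-83 - 189)/(-4 - 189) = -29848 - 272/(-193) = -29848 - 1/193*(-272) = -29848 + 272/193 = -5760392/193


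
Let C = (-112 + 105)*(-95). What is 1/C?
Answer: 1/665 ≈ 0.0015038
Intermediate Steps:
C = 665 (C = -7*(-95) = 665)
1/C = 1/665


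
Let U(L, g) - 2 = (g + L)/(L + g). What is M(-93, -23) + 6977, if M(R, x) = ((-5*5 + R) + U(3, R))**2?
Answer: 20202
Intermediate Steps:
U(L, g) = 3 (U(L, g) = 2 + (g + L)/(L + g) = 2 + (L + g)/(L + g) = 2 + 1 = 3)
M(R, x) = (-22 + R)**2 (M(R, x) = ((-5*5 + R) + 3)**2 = ((-25 + R) + 3)**2 = (-22 + R)**2)
M(-93, -23) + 6977 = (-22 - 93)**2 + 6977 = (-115)**2 + 6977 = 13225 + 6977 = 20202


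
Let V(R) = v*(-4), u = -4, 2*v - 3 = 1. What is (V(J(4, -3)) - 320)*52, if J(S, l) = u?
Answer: -17056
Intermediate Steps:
v = 2 (v = 3/2 + (1/2)*1 = 3/2 + 1/2 = 2)
J(S, l) = -4
V(R) = -8 (V(R) = 2*(-4) = -8)
(V(J(4, -3)) - 320)*52 = (-8 - 320)*52 = -328*52 = -17056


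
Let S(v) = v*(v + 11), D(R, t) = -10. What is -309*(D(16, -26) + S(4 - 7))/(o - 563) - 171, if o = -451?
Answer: -30650/169 ≈ -181.36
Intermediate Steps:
S(v) = v*(11 + v)
-309*(D(16, -26) + S(4 - 7))/(o - 563) - 171 = -309*(-10 + (4 - 7)*(11 + (4 - 7)))/(-451 - 563) - 171 = -309*(-10 - 3*(11 - 3))/(-1014) - 171 = -309*(-10 - 3*8)*(-1)/1014 - 171 = -309*(-10 - 24)*(-1)/1014 - 171 = -(-10506)*(-1)/1014 - 171 = -309*17/507 - 171 = -1751/169 - 171 = -30650/169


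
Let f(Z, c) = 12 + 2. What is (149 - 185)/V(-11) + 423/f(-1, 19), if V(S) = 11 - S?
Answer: 4401/154 ≈ 28.578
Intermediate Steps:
f(Z, c) = 14
(149 - 185)/V(-11) + 423/f(-1, 19) = (149 - 185)/(11 - 1*(-11)) + 423/14 = -36/(11 + 11) + 423*(1/14) = -36/22 + 423/14 = -36*1/22 + 423/14 = -18/11 + 423/14 = 4401/154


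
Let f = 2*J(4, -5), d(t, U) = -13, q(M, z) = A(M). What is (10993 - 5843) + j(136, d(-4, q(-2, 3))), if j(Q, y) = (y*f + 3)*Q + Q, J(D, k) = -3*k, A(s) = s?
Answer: -47346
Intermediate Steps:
q(M, z) = M
f = 30 (f = 2*(-3*(-5)) = 2*15 = 30)
j(Q, y) = Q + Q*(3 + 30*y) (j(Q, y) = (y*30 + 3)*Q + Q = (30*y + 3)*Q + Q = (3 + 30*y)*Q + Q = Q*(3 + 30*y) + Q = Q + Q*(3 + 30*y))
(10993 - 5843) + j(136, d(-4, q(-2, 3))) = (10993 - 5843) + 2*136*(2 + 15*(-13)) = 5150 + 2*136*(2 - 195) = 5150 + 2*136*(-193) = 5150 - 52496 = -47346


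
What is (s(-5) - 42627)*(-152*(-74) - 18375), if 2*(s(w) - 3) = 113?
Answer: 606757145/2 ≈ 3.0338e+8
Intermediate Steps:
s(w) = 119/2 (s(w) = 3 + (1/2)*113 = 3 + 113/2 = 119/2)
(s(-5) - 42627)*(-152*(-74) - 18375) = (119/2 - 42627)*(-152*(-74) - 18375) = -85135*(11248 - 18375)/2 = -85135/2*(-7127) = 606757145/2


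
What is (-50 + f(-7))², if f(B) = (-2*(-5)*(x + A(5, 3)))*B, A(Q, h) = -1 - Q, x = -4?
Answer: 422500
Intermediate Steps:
f(B) = -100*B (f(B) = (-2*(-5)*(-4 + (-1 - 1*5)))*B = (-(-10)*(-4 + (-1 - 5)))*B = (-(-10)*(-4 - 6))*B = (-(-10)*(-10))*B = (-1*100)*B = -100*B)
(-50 + f(-7))² = (-50 - 100*(-7))² = (-50 + 700)² = 650² = 422500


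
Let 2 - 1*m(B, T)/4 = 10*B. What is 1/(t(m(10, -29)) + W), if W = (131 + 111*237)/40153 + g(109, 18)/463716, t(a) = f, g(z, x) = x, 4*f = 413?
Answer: 2068843172/214970329327 ≈ 0.0096239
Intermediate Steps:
m(B, T) = 8 - 40*B
f = 413/4 (f = (¼)*413 = 413/4 ≈ 103.25)
t(a) = 413/4
W = 681135909/1034421586 (W = (131 + 111*237)/40153 + 18/463716 = (131 + 26307)*(1/40153) + 18*(1/463716) = 26438*(1/40153) + 1/25762 = 26438/40153 + 1/25762 = 681135909/1034421586 ≈ 0.65847)
1/(t(m(10, -29)) + W) = 1/(413/4 + 681135909/1034421586) = 1/(214970329327/2068843172) = 2068843172/214970329327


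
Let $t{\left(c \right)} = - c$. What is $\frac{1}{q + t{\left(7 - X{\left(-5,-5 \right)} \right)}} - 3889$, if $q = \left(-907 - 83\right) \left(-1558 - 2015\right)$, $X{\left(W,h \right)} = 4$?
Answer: $- \frac{13756431362}{3537267} \approx -3889.0$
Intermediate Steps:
$q = 3537270$ ($q = \left(-990\right) \left(-3573\right) = 3537270$)
$\frac{1}{q + t{\left(7 - X{\left(-5,-5 \right)} \right)}} - 3889 = \frac{1}{3537270 - \left(7 - 4\right)} - 3889 = \frac{1}{3537270 - 3} - 3889 = \frac{1}{3537267} - 3889 = - \frac{13756431362}{3537267}$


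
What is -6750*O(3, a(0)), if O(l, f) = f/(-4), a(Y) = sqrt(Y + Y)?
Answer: 0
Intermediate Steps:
a(Y) = sqrt(2)*sqrt(Y) (a(Y) = sqrt(2*Y) = sqrt(2)*sqrt(Y))
O(l, f) = -f/4 (O(l, f) = f*(-1/4) = -f/4)
-6750*O(3, a(0)) = -(-3375)*sqrt(2)*sqrt(0)/2 = -(-3375)*sqrt(2)*0/2 = -(-3375)*0/2 = -6750*0 = 0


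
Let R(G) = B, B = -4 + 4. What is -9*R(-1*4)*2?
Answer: 0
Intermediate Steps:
B = 0
R(G) = 0
-9*R(-1*4)*2 = -9*0*2 = 0*2 = 0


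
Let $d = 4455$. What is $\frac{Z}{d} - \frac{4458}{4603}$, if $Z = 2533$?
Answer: $- \frac{8200991}{20506365} \approx -0.39992$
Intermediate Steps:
$\frac{Z}{d} - \frac{4458}{4603} = \frac{2533}{4455} - \frac{4458}{4603} = - \frac{8200991}{20506365}$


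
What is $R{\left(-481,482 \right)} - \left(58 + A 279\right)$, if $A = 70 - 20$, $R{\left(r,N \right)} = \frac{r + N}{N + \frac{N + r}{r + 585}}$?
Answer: $- \frac{702206928}{50129} \approx -14008.0$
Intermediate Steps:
$R{\left(r,N \right)} = \frac{N + r}{N + \frac{N + r}{585 + r}}$
$A = 50$
$R{\left(-481,482 \right)} - \left(58 + A 279\right) = \frac{\left(-481\right)^{2} + 585 \cdot 482 + 585 \left(-481\right) + 482 \left(-481\right)}{-481 + 586 \cdot 482 + 482 \left(-481\right)} - \left(58 + 50 \cdot 279\right) = \frac{231361 + 281970 - 281385 - 231842}{-481 + 282452 - 231842} - \left(58 + 13950\right) = \frac{1}{50129} \cdot 104 - 14008 = \frac{104}{50129} - 14008 = - \frac{702206928}{50129}$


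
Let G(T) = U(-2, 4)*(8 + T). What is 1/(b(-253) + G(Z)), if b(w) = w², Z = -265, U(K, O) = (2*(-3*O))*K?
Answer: 1/51673 ≈ 1.9352e-5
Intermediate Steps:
U(K, O) = -6*K*O (U(K, O) = (-6*O)*K = -6*K*O)
G(T) = 384 + 48*T (G(T) = (-6*(-2)*4)*(8 + T) = 48*(8 + T) = 384 + 48*T)
1/(b(-253) + G(Z)) = 1/((-253)² + (384 + 48*(-265))) = 1/(64009 + (384 - 12720)) = 1/(64009 - 12336) = 1/51673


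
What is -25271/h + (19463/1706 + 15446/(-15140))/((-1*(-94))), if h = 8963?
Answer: -3684424698443/1360085370905 ≈ -2.7090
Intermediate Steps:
-25271/h + (19463/1706 + 15446/(-15140))/((-1*(-94))) = -25271/8963 + (19463/1706 + 15446/(-15140))/((-1*(-94))) = -25271*1/8963 + (19463*(1/1706) + 15446*(-1/15140))/94 = -25271/8963 + (19463/1706 - 7723/7570)*(1/94) = -25271/8963 + (33539868/3228605)*(1/94) = -25271/8963 + 16769934/151744435 = -3684424698443/1360085370905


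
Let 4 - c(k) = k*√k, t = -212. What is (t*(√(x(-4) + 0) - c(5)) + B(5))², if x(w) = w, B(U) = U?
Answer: (-853 + 424*I + 1060*√5)² ≈ 2.1222e+6 + 1.2866e+6*I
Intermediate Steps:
c(k) = 4 - k^(3/2) (c(k) = 4 - k*√k = 4 - k^(3/2))
(t*(√(x(-4) + 0) - c(5)) + B(5))² = (-212*(√(-4 + 0) - (4 - 5^(3/2))) + 5)² = (-212*(√(-4) - (4 - 5*√5)) + 5)² = (-212*(2*I - (4 - 5*√5)) + 5)² = (-212*(2*I + (-4 + 5*√5)) + 5)² = (-212*(-4 + 2*I + 5*√5) + 5)² = ((848 - 1060*√5 - 424*I) + 5)² = (853 - 1060*√5 - 424*I)²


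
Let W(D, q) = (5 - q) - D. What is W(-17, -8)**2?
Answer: 900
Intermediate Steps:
W(D, q) = 5 - D - q
W(-17, -8)**2 = (5 - 1*(-17) - 1*(-8))**2 = (5 + 17 + 8)**2 = 30**2 = 900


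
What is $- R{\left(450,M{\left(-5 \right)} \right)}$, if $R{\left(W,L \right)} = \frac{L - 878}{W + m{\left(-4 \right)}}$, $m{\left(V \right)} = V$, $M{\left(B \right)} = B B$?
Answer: $\frac{853}{446} \approx 1.9126$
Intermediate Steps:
$M{\left(B \right)} = B^{2}$
$R{\left(W,L \right)} = \frac{-878 + L}{-4 + W}$ ($R{\left(W,L \right)} = \frac{L - 878}{W - 4} = \frac{-878 + L}{-4 + W}$)
$- R{\left(450,M{\left(-5 \right)} \right)} = - \frac{-878 + \left(-5\right)^{2}}{-4 + 450} = - \frac{-878 + 25}{446} = - \frac{-853}{446} = \left(-1\right) \left(- \frac{853}{446}\right) = \frac{853}{446}$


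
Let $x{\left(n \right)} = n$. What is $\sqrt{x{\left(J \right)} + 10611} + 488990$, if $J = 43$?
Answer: $488990 + \sqrt{10654} \approx 4.8909 \cdot 10^{5}$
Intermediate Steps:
$\sqrt{x{\left(J \right)} + 10611} + 488990 = \sqrt{43 + 10611} + 488990 = \sqrt{10654} + 488990 = 488990 + \sqrt{10654}$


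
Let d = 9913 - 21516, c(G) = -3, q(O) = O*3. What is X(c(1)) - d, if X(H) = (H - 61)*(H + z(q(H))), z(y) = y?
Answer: 12371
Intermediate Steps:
q(O) = 3*O
d = -11603
X(H) = 4*H*(-61 + H) (X(H) = (H - 61)*(H + 3*H) = (-61 + H)*(4*H) = 4*H*(-61 + H))
X(c(1)) - d = 4*(-3)*(-61 - 3) - 1*(-11603) = 4*(-3)*(-64) + 11603 = 768 + 11603 = 12371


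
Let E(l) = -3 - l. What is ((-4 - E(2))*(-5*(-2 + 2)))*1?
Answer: 0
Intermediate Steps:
((-4 - E(2))*(-5*(-2 + 2)))*1 = ((-4 - (-3 - 1*2))*(-5*(-2 + 2)))*1 = ((-4 - (-3 - 2))*(-5*0))*1 = ((-4 - 1*(-5))*0)*1 = ((-4 + 5)*0)*1 = (1*0)*1 = 0*1 = 0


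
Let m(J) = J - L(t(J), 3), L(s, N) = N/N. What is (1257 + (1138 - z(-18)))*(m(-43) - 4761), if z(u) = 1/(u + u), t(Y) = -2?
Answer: -414291905/36 ≈ -1.1508e+7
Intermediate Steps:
z(u) = 1/(2*u)
L(s, N) = 1
m(J) = -1 + J (m(J) = J - 1*1 = J - 1 = -1 + J)
(1257 + (1138 - z(-18)))*(m(-43) - 4761) = (1257 + (1138 - 1/(2*(-18))))*((-1 - 43) - 4761) = (1257 + (1138 - (-1)/(2*18)))*(-44 - 4761) = (1257 + (1138 - 1*(-1/36)))*(-4805) = (1257 + (1138 + 1/36))*(-4805) = (1257 + 40969/36)*(-4805) = (86221/36)*(-4805) = -414291905/36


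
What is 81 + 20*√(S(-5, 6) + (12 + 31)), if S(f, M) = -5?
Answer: 81 + 20*√38 ≈ 204.29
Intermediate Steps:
81 + 20*√(S(-5, 6) + (12 + 31)) = 81 + 20*√(-5 + (12 + 31)) = 81 + 20*√(-5 + 43) = 81 + 20*√38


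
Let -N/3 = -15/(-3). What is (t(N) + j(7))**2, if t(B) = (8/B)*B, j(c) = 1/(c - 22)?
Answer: 14161/225 ≈ 62.938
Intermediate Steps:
j(c) = 1/(-22 + c)
N = -15 (N = -(-45)/(-3) = -(-45)*(-1)/3 = -3*5 = -15)
t(B) = 8
(t(N) + j(7))**2 = (8 + 1/(-22 + 7))**2 = (8 + 1/(-15))**2 = (8 - 1/15)**2 = (119/15)**2 = 14161/225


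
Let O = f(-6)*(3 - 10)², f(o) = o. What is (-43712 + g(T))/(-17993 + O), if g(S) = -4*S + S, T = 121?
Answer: 44075/18287 ≈ 2.4102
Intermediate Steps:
O = -294 (O = -6*(3 - 10)² = -6*(-7)² = -6*49 = -294)
g(S) = -3*S
(-43712 + g(T))/(-17993 + O) = (-43712 - 3*121)/(-17993 - 294) = (-43712 - 363)/(-18287) = -44075*(-1/18287) = 44075/18287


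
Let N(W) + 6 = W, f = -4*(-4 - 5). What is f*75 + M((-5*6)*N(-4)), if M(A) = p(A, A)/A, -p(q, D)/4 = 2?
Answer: 202498/75 ≈ 2700.0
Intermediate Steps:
p(q, D) = -8 (p(q, D) = -4*2 = -8)
f = 36 (f = -4*(-9) = 36)
N(W) = -6 + W
M(A) = -8/A
f*75 + M((-5*6)*N(-4)) = 36*75 - 8*(-1/(30*(-6 - 4))) = 2700 - 8/((-30*(-10))) = 2700 - 8/300 = 2700 - 8*1/300 = 2700 - 2/75 = 202498/75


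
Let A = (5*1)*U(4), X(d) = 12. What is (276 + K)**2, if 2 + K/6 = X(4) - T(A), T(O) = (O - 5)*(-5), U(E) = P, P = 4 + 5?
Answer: 2359296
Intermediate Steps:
P = 9
U(E) = 9
A = 45 (A = (5*1)*9 = 5*9 = 45)
T(O) = 25 - 5*O (T(O) = (-5 + O)*(-5) = 25 - 5*O)
K = 1260 (K = -12 + 6*(12 - (25 - 5*45)) = -12 + 6*(12 - (25 - 225)) = -12 + 6*(12 - 1*(-200)) = -12 + 6*(12 + 200) = -12 + 6*212 = -12 + 1272 = 1260)
(276 + K)**2 = (276 + 1260)**2 = 1536**2 = 2359296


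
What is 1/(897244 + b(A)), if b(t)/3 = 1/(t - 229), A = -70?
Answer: 299/268275953 ≈ 1.1145e-6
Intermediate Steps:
b(t) = 3/(-229 + t) (b(t) = 3/(t - 229) = 3/(-229 + t))
1/(897244 + b(A)) = 1/(897244 + 3/(-229 - 70)) = 1/(897244 + 3/(-299)) = 1/(897244 + 3*(-1/299)) = 1/(897244 - 3/299) = 1/(268275953/299) = 299/268275953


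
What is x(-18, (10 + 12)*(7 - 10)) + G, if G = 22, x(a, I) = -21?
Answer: 1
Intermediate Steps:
x(-18, (10 + 12)*(7 - 10)) + G = -21 + 22 = 1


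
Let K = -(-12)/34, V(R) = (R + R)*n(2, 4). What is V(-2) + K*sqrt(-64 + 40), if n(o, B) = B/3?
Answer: -16/3 + 12*I*sqrt(6)/17 ≈ -5.3333 + 1.7291*I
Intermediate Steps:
n(o, B) = B/3 (n(o, B) = B*(1/3) = B/3)
V(R) = 8*R/3 (V(R) = (R + R)*((1/3)*4) = (2*R)*(4/3) = 8*R/3)
K = 6/17 (K = -(-12)/34 = -1*(-6/17) = 6/17 ≈ 0.35294)
V(-2) + K*sqrt(-64 + 40) = (8/3)*(-2) + 6*sqrt(-64 + 40)/17 = -16/3 + 6*sqrt(-24)/17 = -16/3 + 6*(2*I*sqrt(6))/17 = -16/3 + 12*I*sqrt(6)/17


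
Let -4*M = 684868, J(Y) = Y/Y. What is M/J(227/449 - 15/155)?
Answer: -171217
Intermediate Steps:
J(Y) = 1
M = -171217 (M = -1/4*684868 = -171217)
M/J(227/449 - 15/155) = -171217/1 = -171217*1 = -171217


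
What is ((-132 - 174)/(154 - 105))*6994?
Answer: -2140164/49 ≈ -43677.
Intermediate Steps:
((-132 - 174)/(154 - 105))*6994 = -306/49*6994 = -2140164/49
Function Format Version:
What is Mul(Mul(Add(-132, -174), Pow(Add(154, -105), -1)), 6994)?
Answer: Rational(-2140164, 49) ≈ -43677.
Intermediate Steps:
Mul(Mul(Add(-132, -174), Pow(Add(154, -105), -1)), 6994) = Mul(Mul(-306, Pow(49, -1)), 6994) = Mul(Mul(-306, Rational(1, 49)), 6994) = Mul(Rational(-306, 49), 6994) = Rational(-2140164, 49)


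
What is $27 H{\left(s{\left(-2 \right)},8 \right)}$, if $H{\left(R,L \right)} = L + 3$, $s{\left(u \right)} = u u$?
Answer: $297$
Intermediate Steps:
$s{\left(u \right)} = u^{2}$
$H{\left(R,L \right)} = 3 + L$
$27 H{\left(s{\left(-2 \right)},8 \right)} = 27 \left(3 + 8\right) = 27 \cdot 11 = 297$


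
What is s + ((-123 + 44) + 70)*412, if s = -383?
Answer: -4091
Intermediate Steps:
s + ((-123 + 44) + 70)*412 = -383 + ((-123 + 44) + 70)*412 = -383 + (-79 + 70)*412 = -383 - 9*412 = -383 - 3708 = -4091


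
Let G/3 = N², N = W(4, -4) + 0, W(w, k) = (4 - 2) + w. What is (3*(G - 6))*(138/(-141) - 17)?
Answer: -258570/47 ≈ -5501.5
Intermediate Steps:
W(w, k) = 2 + w
N = 6 (N = (2 + 4) + 0 = 6 + 0 = 6)
G = 108 (G = 3*6² = 3*36 = 108)
(3*(G - 6))*(138/(-141) - 17) = (3*(108 - 6))*(138/(-141) - 17) = (3*102)*(138*(-1/141) - 17) = 306*(-46/47 - 17) = 306*(-845/47) = -258570/47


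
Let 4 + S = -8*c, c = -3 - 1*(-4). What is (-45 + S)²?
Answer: 3249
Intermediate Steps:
c = 1 (c = -3 + 4 = 1)
S = -12 (S = -4 - 8*1 = -4 - 8 = -12)
(-45 + S)² = (-45 - 12)² = (-57)² = 3249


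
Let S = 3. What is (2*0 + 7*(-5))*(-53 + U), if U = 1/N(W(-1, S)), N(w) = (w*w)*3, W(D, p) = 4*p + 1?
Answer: 940450/507 ≈ 1854.9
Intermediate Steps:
W(D, p) = 1 + 4*p
N(w) = 3*w² (N(w) = w²*3 = 3*w²)
U = 1/507 (U = 1/(3*(1 + 4*3)²) = 1/(3*(1 + 12)²) = 1/(3*13²) = 1/(3*169) = 1/507 ≈ 0.0019724)
(2*0 + 7*(-5))*(-53 + U) = (2*0 + 7*(-5))*(-53 + 1/507) = (0 - 35)*(-26870/507) = -35*(-26870/507) = 940450/507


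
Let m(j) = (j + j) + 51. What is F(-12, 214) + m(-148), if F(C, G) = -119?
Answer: -364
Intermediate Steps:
m(j) = 51 + 2*j (m(j) = 2*j + 51 = 51 + 2*j)
F(-12, 214) + m(-148) = -119 + (51 + 2*(-148)) = -119 + (51 - 296) = -119 - 245 = -364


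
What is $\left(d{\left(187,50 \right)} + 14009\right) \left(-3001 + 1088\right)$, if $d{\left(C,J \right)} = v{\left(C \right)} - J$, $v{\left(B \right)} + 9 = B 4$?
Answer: $-28117274$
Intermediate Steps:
$v{\left(B \right)} = -9 + 4 B$ ($v{\left(B \right)} = -9 + B 4 = -9 + 4 B$)
$d{\left(C,J \right)} = -9 - J + 4 C$ ($d{\left(C,J \right)} = \left(-9 + 4 C\right) - J = -9 - J + 4 C$)
$\left(d{\left(187,50 \right)} + 14009\right) \left(-3001 + 1088\right) = \left(\left(-9 - 50 + 4 \cdot 187\right) + 14009\right) \left(-3001 + 1088\right) = \left(\left(-9 - 50 + 748\right) + 14009\right) \left(-1913\right) = \left(689 + 14009\right) \left(-1913\right) = 14698 \left(-1913\right) = -28117274$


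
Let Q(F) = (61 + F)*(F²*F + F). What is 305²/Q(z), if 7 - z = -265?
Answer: 18605/1340253072 ≈ 1.3882e-5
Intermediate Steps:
z = 272 (z = 7 - 1*(-265) = 7 + 265 = 272)
Q(F) = (61 + F)*(F + F³) (Q(F) = (61 + F)*(F³ + F) = (61 + F)*(F + F³))
305²/Q(z) = 305²/((272*(61 + 272 + 272³ + 61*272²))) = 93025/((272*(61 + 272 + 20123648 + 61*73984))) = 93025/((272*(61 + 272 + 20123648 + 4513024))) = 93025/((272*24637005)) = 93025/6701265360 = 93025*(1/6701265360) = 18605/1340253072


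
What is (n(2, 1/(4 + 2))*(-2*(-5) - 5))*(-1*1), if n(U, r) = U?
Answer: -10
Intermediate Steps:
(n(2, 1/(4 + 2))*(-2*(-5) - 5))*(-1*1) = (2*(-2*(-5) - 5))*(-1*1) = (2*(10 - 5))*(-1) = (2*5)*(-1) = 10*(-1) = -10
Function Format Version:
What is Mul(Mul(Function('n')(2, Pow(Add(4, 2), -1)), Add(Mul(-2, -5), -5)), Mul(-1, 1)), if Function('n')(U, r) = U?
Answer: -10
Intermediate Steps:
Mul(Mul(Function('n')(2, Pow(Add(4, 2), -1)), Add(Mul(-2, -5), -5)), Mul(-1, 1)) = Mul(Mul(2, Add(Mul(-2, -5), -5)), Mul(-1, 1)) = Mul(Mul(2, Add(10, -5)), -1) = Mul(Mul(2, 5), -1) = Mul(10, -1) = -10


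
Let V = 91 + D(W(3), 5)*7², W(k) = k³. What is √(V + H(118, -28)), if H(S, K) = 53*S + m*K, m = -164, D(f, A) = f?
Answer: 2*√3065 ≈ 110.72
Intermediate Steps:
V = 1414 (V = 91 + 3³*7² = 91 + 27*49 = 91 + 1323 = 1414)
H(S, K) = -164*K + 53*S (H(S, K) = 53*S - 164*K = -164*K + 53*S)
√(V + H(118, -28)) = √(1414 + (-164*(-28) + 53*118)) = √(1414 + (4592 + 6254)) = √(1414 + 10846) = √12260 = 2*√3065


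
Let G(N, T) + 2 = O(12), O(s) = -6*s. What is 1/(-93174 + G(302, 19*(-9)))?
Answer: -1/93248 ≈ -1.0724e-5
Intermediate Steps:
G(N, T) = -74 (G(N, T) = -2 - 6*12 = -2 - 72 = -74)
1/(-93174 + G(302, 19*(-9))) = 1/(-93174 - 74) = 1/(-93248) = -1/93248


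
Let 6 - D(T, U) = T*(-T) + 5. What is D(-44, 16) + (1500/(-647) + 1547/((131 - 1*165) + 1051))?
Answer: 1274019472/657999 ≈ 1936.2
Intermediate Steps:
D(T, U) = 1 + T**2 (D(T, U) = 6 - (T*(-T) + 5) = 6 - (-T**2 + 5) = 6 - (5 - T**2) = 6 + (-5 + T**2) = 1 + T**2)
D(-44, 16) + (1500/(-647) + 1547/((131 - 1*165) + 1051)) = (1 + (-44)**2) + (1500/(-647) + 1547/((131 - 1*165) + 1051)) = (1 + 1936) + (1500*(-1/647) + 1547/((131 - 165) + 1051)) = 1937 + (-1500/647 + 1547/(-34 + 1051)) = 1937 + (-1500/647 + 1547/1017) = 1937 - 524591/657999 = 1274019472/657999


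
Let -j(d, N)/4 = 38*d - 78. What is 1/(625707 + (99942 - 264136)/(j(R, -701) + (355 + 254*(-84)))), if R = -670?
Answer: 81171/50789098703 ≈ 1.5982e-6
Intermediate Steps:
j(d, N) = 312 - 152*d (j(d, N) = -4*(38*d - 78) = -4*(-78 + 38*d) = 312 - 152*d)
1/(625707 + (99942 - 264136)/(j(R, -701) + (355 + 254*(-84)))) = 1/(625707 + (99942 - 264136)/((312 - 152*(-670)) + (355 + 254*(-84)))) = 1/(625707 - 164194/((312 + 101840) + (355 - 21336))) = 1/(625707 - 164194/(102152 - 20981)) = 1/(625707 - 164194/81171) = 1/(50789098703/81171) = 81171/50789098703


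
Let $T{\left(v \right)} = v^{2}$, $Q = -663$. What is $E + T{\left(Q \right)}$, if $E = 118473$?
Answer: $558042$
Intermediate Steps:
$E + T{\left(Q \right)} = 118473 + \left(-663\right)^{2} = 118473 + 439569 = 558042$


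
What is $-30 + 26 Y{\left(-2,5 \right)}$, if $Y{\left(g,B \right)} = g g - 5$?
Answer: $-56$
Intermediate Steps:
$Y{\left(g,B \right)} = -5 + g^{2}$ ($Y{\left(g,B \right)} = g^{2} - 5 = -5 + g^{2}$)
$-30 + 26 Y{\left(-2,5 \right)} = -30 + 26 \left(-5 + \left(-2\right)^{2}\right) = -30 + 26 \left(-5 + 4\right) = -30 + 26 \left(-1\right) = -30 - 26 = -56$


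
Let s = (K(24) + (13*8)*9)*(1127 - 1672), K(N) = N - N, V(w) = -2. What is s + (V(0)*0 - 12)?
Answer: -510132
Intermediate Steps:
K(N) = 0
s = -510120 (s = (0 + (13*8)*9)*(1127 - 1672) = (0 + 104*9)*(-545) = (0 + 936)*(-545) = 936*(-545) = -510120)
s + (V(0)*0 - 12) = -510120 + (-2*0 - 12) = -510120 + (0 - 12) = -510120 - 12 = -510132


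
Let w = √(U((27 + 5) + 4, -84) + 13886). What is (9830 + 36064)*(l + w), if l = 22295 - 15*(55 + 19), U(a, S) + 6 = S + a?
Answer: 972264390 + 91788*√3458 ≈ 9.7766e+8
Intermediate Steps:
U(a, S) = -6 + S + a (U(a, S) = -6 + (S + a) = -6 + S + a)
l = 21185 (l = 22295 - 15*74 = 22295 - 1110 = 21185)
w = 2*√3458 (w = √((-6 - 84 + ((27 + 5) + 4)) + 13886) = √((-6 - 84 + (32 + 4)) + 13886) = √((-6 - 84 + 36) + 13886) = √(-54 + 13886) = √13832 = 2*√3458 ≈ 117.61)
(9830 + 36064)*(l + w) = (9830 + 36064)*(21185 + 2*√3458) = 45894*(21185 + 2*√3458) = 972264390 + 91788*√3458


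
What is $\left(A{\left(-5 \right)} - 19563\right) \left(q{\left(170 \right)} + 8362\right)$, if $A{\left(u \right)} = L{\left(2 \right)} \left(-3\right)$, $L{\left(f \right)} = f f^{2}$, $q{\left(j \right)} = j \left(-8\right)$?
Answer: $-137148174$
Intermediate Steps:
$q{\left(j \right)} = - 8 j$
$L{\left(f \right)} = f^{3}$
$A{\left(u \right)} = -24$ ($A{\left(u \right)} = 2^{3} \left(-3\right) = 8 \left(-3\right) = -24$)
$\left(A{\left(-5 \right)} - 19563\right) \left(q{\left(170 \right)} + 8362\right) = \left(-24 - 19563\right) \left(\left(-8\right) 170 + 8362\right) = - 19587 \left(-1360 + 8362\right) = \left(-19587\right) 7002 = -137148174$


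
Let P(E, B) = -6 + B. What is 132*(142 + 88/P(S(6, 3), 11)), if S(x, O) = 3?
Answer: 105336/5 ≈ 21067.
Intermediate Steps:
132*(142 + 88/P(S(6, 3), 11)) = 132*(142 + 88/(-6 + 11)) = 132*(142 + 88/5) = 132*(798/5) = 105336/5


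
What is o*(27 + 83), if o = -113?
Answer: -12430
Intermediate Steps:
o*(27 + 83) = -113*(27 + 83) = -113*110 = -12430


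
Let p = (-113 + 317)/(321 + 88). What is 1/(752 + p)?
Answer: 409/307772 ≈ 0.0013289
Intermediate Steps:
p = 204/409 ≈ 0.49878
1/(752 + p) = 1/(752 + 204/409) = 1/(307772/409) = 409/307772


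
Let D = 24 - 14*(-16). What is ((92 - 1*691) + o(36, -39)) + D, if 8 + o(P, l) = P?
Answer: -323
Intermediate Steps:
o(P, l) = -8 + P
D = 248 (D = 24 + 224 = 248)
((92 - 1*691) + o(36, -39)) + D = ((92 - 1*691) + (-8 + 36)) + 248 = ((92 - 691) + 28) + 248 = (-599 + 28) + 248 = -571 + 248 = -323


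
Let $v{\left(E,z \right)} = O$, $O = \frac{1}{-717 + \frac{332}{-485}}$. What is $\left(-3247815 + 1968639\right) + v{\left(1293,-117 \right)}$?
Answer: $- \frac{445251745037}{348077} \approx -1.2792 \cdot 10^{6}$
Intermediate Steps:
$O = - \frac{485}{348077}$ ($O = \frac{1}{-717 + 332 \left(- \frac{1}{485}\right)} = \frac{1}{-717 - \frac{332}{485}} = \frac{1}{- \frac{348077}{485}} = - \frac{485}{348077} \approx -0.0013934$)
$v{\left(E,z \right)} = - \frac{485}{348077}$
$\left(-3247815 + 1968639\right) + v{\left(1293,-117 \right)} = \left(-3247815 + 1968639\right) - \frac{485}{348077} = -1279176 - \frac{485}{348077} = - \frac{445251745037}{348077}$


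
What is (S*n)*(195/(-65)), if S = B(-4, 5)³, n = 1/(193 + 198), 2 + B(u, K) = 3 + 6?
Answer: -1029/391 ≈ -2.6317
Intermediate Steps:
B(u, K) = 7 (B(u, K) = -2 + (3 + 6) = -2 + 9 = 7)
n = 1/391 ≈ 0.0025575
S = 343 (S = 7³ = 343)
(S*n)*(195/(-65)) = (343*(1/391))*(195/(-65)) = 343*(195*(-1/65))/391 = (343/391)*(-3) = -1029/391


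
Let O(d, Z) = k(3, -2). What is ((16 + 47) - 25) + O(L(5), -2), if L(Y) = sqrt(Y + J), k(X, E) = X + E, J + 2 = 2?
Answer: 39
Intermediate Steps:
J = 0 (J = -2 + 2 = 0)
k(X, E) = E + X
L(Y) = sqrt(Y) (L(Y) = sqrt(Y + 0) = sqrt(Y))
O(d, Z) = 1 (O(d, Z) = -2 + 3 = 1)
((16 + 47) - 25) + O(L(5), -2) = ((16 + 47) - 25) + 1 = (63 - 25) + 1 = 38 + 1 = 39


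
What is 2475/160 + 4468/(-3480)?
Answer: 197453/13920 ≈ 14.185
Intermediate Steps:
2475/160 + 4468/(-3480) = 2475*(1/160) + 4468*(-1/3480) = 495/32 - 1117/870 = 197453/13920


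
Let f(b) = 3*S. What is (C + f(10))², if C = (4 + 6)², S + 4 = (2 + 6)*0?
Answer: 7744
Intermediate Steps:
S = -4 (S = -4 + (2 + 6)*0 = -4 + 8*0 = -4 + 0 = -4)
f(b) = -12 (f(b) = 3*(-4) = -12)
C = 100 (C = 10² = 100)
(C + f(10))² = (100 - 12)² = 88² = 7744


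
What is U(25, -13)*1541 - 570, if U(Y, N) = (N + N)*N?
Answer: 520288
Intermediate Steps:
U(Y, N) = 2*N² (U(Y, N) = (2*N)*N = 2*N²)
U(25, -13)*1541 - 570 = (2*(-13)²)*1541 - 570 = (2*169)*1541 - 570 = 338*1541 - 570 = 520858 - 570 = 520288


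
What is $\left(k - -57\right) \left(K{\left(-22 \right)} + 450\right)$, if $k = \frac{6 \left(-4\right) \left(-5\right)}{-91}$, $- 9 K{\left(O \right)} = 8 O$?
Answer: $\frac{2379238}{91} \approx 26145.0$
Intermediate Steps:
$K{\left(O \right)} = - \frac{8 O}{9}$
$k = - \frac{120}{91}$ ($k = \left(-24\right) \left(-5\right) \left(- \frac{1}{91}\right) = 120 \left(- \frac{1}{91}\right) = - \frac{120}{91} \approx -1.3187$)
$\left(k - -57\right) \left(K{\left(-22 \right)} + 450\right) = \left(- \frac{120}{91} - -57\right) \left(\left(- \frac{8}{9}\right) \left(-22\right) + 450\right) = \left(- \frac{120}{91} + 57\right) \left(\frac{176}{9} + 450\right) = \frac{5067}{91} \cdot \frac{4226}{9} = \frac{2379238}{91}$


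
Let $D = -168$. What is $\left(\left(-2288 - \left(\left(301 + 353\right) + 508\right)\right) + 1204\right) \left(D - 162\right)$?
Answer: $741180$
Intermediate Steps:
$\left(\left(-2288 - \left(\left(301 + 353\right) + 508\right)\right) + 1204\right) \left(D - 162\right) = \left(\left(-2288 - \left(\left(301 + 353\right) + 508\right)\right) + 1204\right) \left(-168 - 162\right) = \left(\left(-2288 - \left(654 + 508\right)\right) + 1204\right) \left(-168 - 162\right) = \left(\left(-2288 - 1162\right) + 1204\right) \left(-330\right) = \left(-3450 + 1204\right) \left(-330\right) = \left(-2246\right) \left(-330\right) = 741180$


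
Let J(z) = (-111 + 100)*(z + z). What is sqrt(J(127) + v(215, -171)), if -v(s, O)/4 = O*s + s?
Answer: 3*sqrt(15934) ≈ 378.69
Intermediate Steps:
v(s, O) = -4*s - 4*O*s (v(s, O) = -4*(O*s + s) = -4*(s + O*s) = -4*s - 4*O*s)
J(z) = -22*z
sqrt(J(127) + v(215, -171)) = sqrt(-22*127 - 4*215*(1 - 171)) = sqrt(-2794 - 4*215*(-170)) = sqrt(-2794 + 146200) = sqrt(143406) = 3*sqrt(15934)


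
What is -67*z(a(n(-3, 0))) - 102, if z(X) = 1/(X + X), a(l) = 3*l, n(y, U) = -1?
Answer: -545/6 ≈ -90.833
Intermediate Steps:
z(X) = 1/(2*X)
-67*z(a(n(-3, 0))) - 102 = -67/(2*(3*(-1))) - 102 = -67/(2*(-3)) - 102 = -67*(-1)/(2*3) - 102 = -67*(-⅙) - 102 = 67/6 - 102 = -545/6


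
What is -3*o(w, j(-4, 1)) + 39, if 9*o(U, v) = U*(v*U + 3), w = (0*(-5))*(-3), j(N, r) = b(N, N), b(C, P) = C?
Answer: 39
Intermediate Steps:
j(N, r) = N
w = 0 (w = 0*(-3) = 0)
o(U, v) = U*(3 + U*v)/9 (o(U, v) = (U*(v*U + 3))/9 = (U*(U*v + 3))/9 = (U*(3 + U*v))/9 = U*(3 + U*v)/9)
-3*o(w, j(-4, 1)) + 39 = -0*(3 + 0*(-4))/3 + 39 = -0*(3 + 0)/3 + 39 = -0*3/3 + 39 = -3*0 + 39 = 0 + 39 = 39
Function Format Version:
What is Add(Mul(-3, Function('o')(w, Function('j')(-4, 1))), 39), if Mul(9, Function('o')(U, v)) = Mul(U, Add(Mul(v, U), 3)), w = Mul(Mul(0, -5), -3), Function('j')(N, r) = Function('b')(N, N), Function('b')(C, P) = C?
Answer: 39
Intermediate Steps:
Function('j')(N, r) = N
w = 0 (w = Mul(0, -3) = 0)
Function('o')(U, v) = Mul(Rational(1, 9), U, Add(3, Mul(U, v))) (Function('o')(U, v) = Mul(Rational(1, 9), Mul(U, Add(Mul(v, U), 3))) = Mul(Rational(1, 9), Mul(U, Add(Mul(U, v), 3))) = Mul(Rational(1, 9), Mul(U, Add(3, Mul(U, v)))) = Mul(Rational(1, 9), U, Add(3, Mul(U, v))))
Add(Mul(-3, Function('o')(w, Function('j')(-4, 1))), 39) = Add(Mul(-3, Mul(Rational(1, 9), 0, Add(3, Mul(0, -4)))), 39) = Add(Mul(-3, Mul(Rational(1, 9), 0, Add(3, 0))), 39) = Add(Mul(-3, Mul(Rational(1, 9), 0, 3)), 39) = Add(Mul(-3, 0), 39) = Add(0, 39) = 39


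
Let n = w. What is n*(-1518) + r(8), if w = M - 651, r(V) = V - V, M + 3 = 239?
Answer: 629970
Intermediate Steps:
M = 236 (M = -3 + 239 = 236)
r(V) = 0
w = -415 (w = 236 - 651 = -415)
n = -415
n*(-1518) + r(8) = -415*(-1518) + 0 = 629970 + 0 = 629970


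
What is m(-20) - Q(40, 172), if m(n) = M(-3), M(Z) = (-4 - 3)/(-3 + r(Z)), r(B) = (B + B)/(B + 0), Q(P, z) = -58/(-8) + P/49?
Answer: -209/196 ≈ -1.0663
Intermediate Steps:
Q(P, z) = 29/4 + P/49 (Q(P, z) = -58*(-1/8) + P*(1/49) = 29/4 + P/49)
r(B) = 2 (r(B) = (2*B)/B = 2)
M(Z) = 7 (M(Z) = (-4 - 3)/(-3 + 2) = -7/(-1) = -7*(-1) = 7)
m(n) = 7
m(-20) - Q(40, 172) = 7 - (29/4 + (1/49)*40) = 7 - (29/4 + 40/49) = 7 - 1*1581/196 = 7 - 1581/196 = -209/196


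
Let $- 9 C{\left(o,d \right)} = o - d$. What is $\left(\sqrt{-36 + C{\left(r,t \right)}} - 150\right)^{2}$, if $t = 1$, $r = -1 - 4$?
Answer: $\frac{\left(450 - i \sqrt{318}\right)^{2}}{9} \approx 22465.0 - 1783.3 i$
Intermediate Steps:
$r = -5$ ($r = -1 - 4 = -5$)
$C{\left(o,d \right)} = - \frac{o}{9} + \frac{d}{9}$ ($C{\left(o,d \right)} = - \frac{o - d}{9} = - \frac{o}{9} + \frac{d}{9}$)
$\left(\sqrt{-36 + C{\left(r,t \right)}} - 150\right)^{2} = \left(\sqrt{-36 + \left(\left(- \frac{1}{9}\right) \left(-5\right) + \frac{1}{9} \cdot 1\right)} - 150\right)^{2} = \left(\sqrt{-36 + \left(\frac{5}{9} + \frac{1}{9}\right)} - 150\right)^{2} = \left(\sqrt{-36 + \frac{2}{3}} - 150\right)^{2} = \left(\sqrt{- \frac{106}{3}} - 150\right)^{2} = \left(\frac{i \sqrt{318}}{3} - 150\right)^{2} = \left(-150 + \frac{i \sqrt{318}}{3}\right)^{2}$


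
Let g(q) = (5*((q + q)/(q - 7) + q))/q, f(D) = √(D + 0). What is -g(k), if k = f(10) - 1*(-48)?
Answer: -8765/1671 + 10*√10/1671 ≈ -5.2264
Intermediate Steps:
f(D) = √D
k = 48 + √10 (k = √10 - 1*(-48) = √10 + 48 = 48 + √10 ≈ 51.162)
g(q) = (5*q + 10*q/(-7 + q))/q (g(q) = (5*((2*q)/(-7 + q) + q))/q = (5*(2*q/(-7 + q) + q))/q = (5*(q + 2*q/(-7 + q)))/q = (5*q + 10*q/(-7 + q))/q)
-g(k) = -5*(-5 + (48 + √10))/(-7 + (48 + √10)) = -5*(43 + √10)/(41 + √10)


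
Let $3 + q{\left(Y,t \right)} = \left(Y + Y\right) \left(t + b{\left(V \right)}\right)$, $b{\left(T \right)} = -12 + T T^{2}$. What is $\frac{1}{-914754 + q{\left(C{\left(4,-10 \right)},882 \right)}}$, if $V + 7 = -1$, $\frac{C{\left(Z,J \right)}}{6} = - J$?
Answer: $- \frac{1}{871797} \approx -1.1471 \cdot 10^{-6}$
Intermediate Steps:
$C{\left(Z,J \right)} = - 6 J$ ($C{\left(Z,J \right)} = 6 \left(- J\right) = - 6 J$)
$V = -8$ ($V = -7 - 1 = -8$)
$b{\left(T \right)} = -12 + T^{3}$
$q{\left(Y,t \right)} = -3 + 2 Y \left(-524 + t\right)$ ($q{\left(Y,t \right)} = -3 + \left(Y + Y\right) \left(t + \left(-12 + \left(-8\right)^{3}\right)\right) = -3 + 2 Y \left(t - 524\right) = -3 + 2 Y \left(-524 + t\right)$)
$\frac{1}{-914754 + q{\left(C{\left(4,-10 \right)},882 \right)}} = \frac{1}{-914754 - \left(3 - 2 \left(\left(-6\right) \left(-10\right)\right) 882 + 1048 \left(-6\right) \left(-10\right)\right)} = \frac{1}{-914754 - \left(62883 - 105840\right)} = \frac{1}{-914754 - -42957} = \frac{1}{-914754 + 42957} = \frac{1}{-871797} = - \frac{1}{871797}$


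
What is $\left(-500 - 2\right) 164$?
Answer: $-82328$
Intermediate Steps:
$\left(-500 - 2\right) 164 = \left(-502\right) 164 = -82328$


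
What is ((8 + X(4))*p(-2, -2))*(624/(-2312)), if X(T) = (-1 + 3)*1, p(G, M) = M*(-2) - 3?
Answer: -780/289 ≈ -2.6990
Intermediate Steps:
p(G, M) = -3 - 2*M (p(G, M) = -2*M - 3 = -3 - 2*M)
X(T) = 2 (X(T) = 2*1 = 2)
((8 + X(4))*p(-2, -2))*(624/(-2312)) = ((8 + 2)*(-3 - 2*(-2)))*(624/(-2312)) = (10*(-3 + 4))*(624*(-1/2312)) = (10*1)*(-78/289) = 10*(-78/289) = -780/289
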